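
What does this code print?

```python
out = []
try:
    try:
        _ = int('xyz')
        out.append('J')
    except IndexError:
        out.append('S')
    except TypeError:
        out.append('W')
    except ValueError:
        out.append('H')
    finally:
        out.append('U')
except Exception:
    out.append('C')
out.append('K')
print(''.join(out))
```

Execution trace: 'H' (inner except ValueError) → 'U' (inner finally) → 'K' (after the try/except). Output: HUK

Answer: HUK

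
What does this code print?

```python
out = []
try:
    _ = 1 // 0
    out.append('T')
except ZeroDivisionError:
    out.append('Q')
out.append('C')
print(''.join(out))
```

Execution trace: 'Q' (except ZeroDivisionError) → 'C' (after the try/except). Output: QC

Answer: QC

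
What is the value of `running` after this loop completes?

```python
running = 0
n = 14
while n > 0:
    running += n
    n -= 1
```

Sum 14 down to 1
`running` takes the values: 0 → 14 → 27 → 39 → 50 → 60 → 69 → 77 → 84 → 90 → 95 → 99 → 102 → 104 → 105

Answer: 105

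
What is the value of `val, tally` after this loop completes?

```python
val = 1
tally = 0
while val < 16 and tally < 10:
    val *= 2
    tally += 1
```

Double until >= 16 or 10 iterations
`val, tally` takes the values: (1, 0) → (2, 0) → (2, 1) → (4, 1) → (4, 2) → (8, 2) → (8, 3) → (16, 3) → (16, 4)

Answer: 16, 4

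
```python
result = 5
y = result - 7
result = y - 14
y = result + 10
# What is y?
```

Trace:
`result = 5` → result = 5
`y = result - 7` → y = -2
`result = y - 14` → result = -16
`y = result + 10` → y = -6
So y = -6

Answer: -6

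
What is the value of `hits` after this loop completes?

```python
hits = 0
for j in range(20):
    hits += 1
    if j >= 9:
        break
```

Loop breaks when j reaches 9, hits is 10
`hits` takes the values: 0 → 1 → 2 → 3 → 4 → 5 → 6 → 7 → 8 → 9 → 10

Answer: 10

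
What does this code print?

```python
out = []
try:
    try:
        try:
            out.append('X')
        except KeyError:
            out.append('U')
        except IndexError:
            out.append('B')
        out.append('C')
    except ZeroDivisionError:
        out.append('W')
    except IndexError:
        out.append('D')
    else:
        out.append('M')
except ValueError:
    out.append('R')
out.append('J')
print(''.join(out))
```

Execution trace: 'X' (inner try body, no exception) → 'C' (try body, no exception) → 'M' (else) → 'J' (after the try/except). Output: XCMJ

Answer: XCMJ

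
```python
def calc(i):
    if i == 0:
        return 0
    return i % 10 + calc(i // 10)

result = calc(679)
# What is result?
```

Sum of digits of 679: 9 + 7 + 6 = 22

Answer: 22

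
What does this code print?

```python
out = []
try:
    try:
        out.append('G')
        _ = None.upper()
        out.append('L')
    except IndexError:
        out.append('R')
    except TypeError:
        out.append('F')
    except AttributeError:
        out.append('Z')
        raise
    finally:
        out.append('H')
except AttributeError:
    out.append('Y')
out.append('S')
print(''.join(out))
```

Execution trace: 'G' (inner try body) → 'Z' (inner except AttributeError) → 'H' (inner finally) → 'Y' (outer except AttributeError) → 'S' (after the try/except). Output: GZHYS

Answer: GZHYS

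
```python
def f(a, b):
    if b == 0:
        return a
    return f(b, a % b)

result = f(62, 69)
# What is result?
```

f(62, 69) -> f(69, 62) -> f(62, 7) -> f(7, 6) -> f(6, 1) -> f(1, 0) -> 1

Answer: 1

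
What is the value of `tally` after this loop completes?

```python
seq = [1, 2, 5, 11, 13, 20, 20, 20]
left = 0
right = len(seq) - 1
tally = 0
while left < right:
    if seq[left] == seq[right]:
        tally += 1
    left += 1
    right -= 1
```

Count matching pairs from ends
`tally` takes the values: 0

Answer: 0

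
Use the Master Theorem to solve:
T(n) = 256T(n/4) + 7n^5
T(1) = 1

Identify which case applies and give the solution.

a=256, b=4, f(n)=7n^5. log_4(256) = 4. Since c=5 > 4 and the regularity condition holds (256(n/4)^5 = (256/4^5)n^5 with 256/4^5 < 1), Case 3 applies: T(n) = Θ(f(n)) = O(n^5).

Answer: O(n^5) - Case 3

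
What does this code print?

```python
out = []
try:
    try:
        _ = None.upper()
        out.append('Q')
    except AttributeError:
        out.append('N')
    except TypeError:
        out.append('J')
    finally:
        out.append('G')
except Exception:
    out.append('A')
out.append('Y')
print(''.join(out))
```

Execution trace: 'N' (inner except AttributeError) → 'G' (inner finally) → 'Y' (after the try/except). Output: NGY

Answer: NGY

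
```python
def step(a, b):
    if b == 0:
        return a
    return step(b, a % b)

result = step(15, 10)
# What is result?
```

step(15, 10) -> step(10, 5) -> step(5, 0) -> 5

Answer: 5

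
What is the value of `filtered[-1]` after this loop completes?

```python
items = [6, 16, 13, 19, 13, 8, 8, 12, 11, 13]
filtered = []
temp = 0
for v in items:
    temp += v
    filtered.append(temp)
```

Cumulative sum ends at 119
`filtered` takes the values: [] → [6] → [6, 22] → [6, 22, 35] → [6, 22, 35, 54] → [6, 22, 35, 54, 67] → [6, 22, 35, 54, 67, 75] → [6, 22, 35, 54, 67, 75, 83] → [6, 22, 35, 54, 67, 75, 83, 95] → [6, 22, 35, 54, 67, 75, 83, 95, 106] → [6, 22, 35, 54, 67, 75, 83, 95, 106, 119]
So `filtered[-1]` = 119

Answer: 119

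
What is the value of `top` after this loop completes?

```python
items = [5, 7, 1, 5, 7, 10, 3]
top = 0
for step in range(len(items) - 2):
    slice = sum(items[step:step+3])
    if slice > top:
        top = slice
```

Max sum of 3-element window in [5, 7, 1, 5, 7, 10, 3]
`top` takes the values: 0 → 13 → 22

Answer: 22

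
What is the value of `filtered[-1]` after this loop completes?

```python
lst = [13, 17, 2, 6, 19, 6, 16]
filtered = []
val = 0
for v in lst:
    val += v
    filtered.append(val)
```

Cumulative sum ends at 79
`filtered` takes the values: [] → [13] → [13, 30] → [13, 30, 32] → [13, 30, 32, 38] → [13, 30, 32, 38, 57] → [13, 30, 32, 38, 57, 63] → [13, 30, 32, 38, 57, 63, 79]
So `filtered[-1]` = 79

Answer: 79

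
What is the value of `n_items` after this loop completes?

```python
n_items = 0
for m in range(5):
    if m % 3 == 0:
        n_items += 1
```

Count numbers divisible by 3 in range(5)
`n_items` takes the values: 0 → 1 → 2

Answer: 2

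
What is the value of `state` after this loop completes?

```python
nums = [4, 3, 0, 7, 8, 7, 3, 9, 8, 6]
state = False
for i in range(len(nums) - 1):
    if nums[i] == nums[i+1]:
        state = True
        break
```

Check consecutive duplicates in [4, 3, 0, 7, 8, 7, 3, 9, 8, 6]
`state` takes the values: False

Answer: False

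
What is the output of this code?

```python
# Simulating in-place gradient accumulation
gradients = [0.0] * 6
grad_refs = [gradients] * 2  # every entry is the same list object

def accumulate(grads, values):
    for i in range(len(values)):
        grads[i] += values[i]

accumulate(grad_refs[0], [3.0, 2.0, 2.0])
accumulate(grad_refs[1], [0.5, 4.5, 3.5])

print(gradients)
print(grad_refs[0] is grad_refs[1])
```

Key concept: gradient accumulation aliasing.
Step by step:
`gradients = [0.0] * 6` → gradients = [0.0, 0.0, 0.0, 0.0, 0.0, 0.0]
`grad_refs = [gradients] * 2` → grad_refs = [[0.0, 0.0, 0.0, 0.0, 0.0, 0.0], [0.0, 0.0, 0.0, 0.0, 0.0, 0.0]]
`accumulate(grad_refs[0], [3.0, 2.0, 2.0])` → gradients = [3.0, 2.0, 2.0, 0.0, 0.0, 0.0]; grad_refs = [[3.0, 2.0, 2.0, 0.0, 0.0, 0.0], [3.0, 2.0, 2.0, 0.0, 0.0, 0.0]]
`accumulate(grad_refs[1], [0.5, 4.5, 3.5])` → gradients = [3.5, 6.5, 5.5, 0.0, 0.0, 0.0]; grad_refs = [[3.5, 6.5, 5.5, 0.0, 0.0, 0.0], [3.5, 6.5, 5.5, 0.0, 0.0, 0.0]]
`print(gradients)` → prints [3.5, 6.5, 5.5, 0.0, 0.0, 0.0]
`print(grad_refs[0] is grad_refs[1])` → prints True

Answer:
[3.5, 6.5, 5.5, 0.0, 0.0, 0.0]
True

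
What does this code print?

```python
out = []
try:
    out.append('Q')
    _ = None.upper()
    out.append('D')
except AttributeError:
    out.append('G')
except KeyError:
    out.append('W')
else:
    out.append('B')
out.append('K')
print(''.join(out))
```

Execution trace: 'Q' (try body) → 'G' (except AttributeError) → 'K' (after the try/except). Output: QGK

Answer: QGK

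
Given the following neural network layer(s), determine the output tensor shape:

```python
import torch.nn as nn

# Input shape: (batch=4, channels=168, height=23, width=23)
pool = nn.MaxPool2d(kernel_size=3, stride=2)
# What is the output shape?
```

Input: (4, 168, 23, 23) -> Output: (4, 168, 11, 11)

Answer: (4, 168, 11, 11)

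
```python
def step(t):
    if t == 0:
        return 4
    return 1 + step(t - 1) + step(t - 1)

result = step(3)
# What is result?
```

step(t) = 1 + 2·step(t-1), step(0)=4. Closed form: (4+1)·2^3 - 1 = 39.

Answer: 39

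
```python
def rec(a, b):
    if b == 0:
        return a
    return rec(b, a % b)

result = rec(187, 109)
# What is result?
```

rec(187, 109) -> rec(109, 78) -> rec(78, 31) -> rec(31, 16) -> rec(16, 15) -> rec(15, 1) -> rec(1, 0) -> 1

Answer: 1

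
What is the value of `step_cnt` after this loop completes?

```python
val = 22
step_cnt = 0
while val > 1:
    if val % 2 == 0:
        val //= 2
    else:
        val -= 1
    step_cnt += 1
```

Steps to reduce 22 to 1
`step_cnt` takes the values: 0 → 1 → 2 → 3 → 4 → 5 → 6

Answer: 6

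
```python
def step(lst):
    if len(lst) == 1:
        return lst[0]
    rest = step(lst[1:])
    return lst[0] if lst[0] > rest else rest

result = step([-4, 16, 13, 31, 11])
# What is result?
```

Recursive max over [-4, 16, 13, 31, 11] = 31

Answer: 31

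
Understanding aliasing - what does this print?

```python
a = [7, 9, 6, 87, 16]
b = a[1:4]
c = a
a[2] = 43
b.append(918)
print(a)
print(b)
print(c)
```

Key concept: slice vs alias.
Step by step:
`a = [7, 9, 6, 87, 16]` → a = [7, 9, 6, 87, 16]
`b = a[1:4]` → b = [9, 6, 87]
`c = a` → c = [7, 9, 6, 87, 16] (same object as a)
`a[2] = 43` → a = [7, 9, 43, 87, 16] (same object as c); c = [7, 9, 43, 87, 16] (same object as a)
`b.append(918)` → b = [9, 6, 87, 918]
`print(a)` → prints [7, 9, 43, 87, 16]
`print(b)` → prints [9, 6, 87, 918]
`print(c)` → prints [7, 9, 43, 87, 16]

Answer:
[7, 9, 43, 87, 16]
[9, 6, 87, 918]
[7, 9, 43, 87, 16]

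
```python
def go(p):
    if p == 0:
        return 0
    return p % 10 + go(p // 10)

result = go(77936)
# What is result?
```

Sum of digits of 77936: 6 + 3 + 9 + 7 + 7 = 32

Answer: 32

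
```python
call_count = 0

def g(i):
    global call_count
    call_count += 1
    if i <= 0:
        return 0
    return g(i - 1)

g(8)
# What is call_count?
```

Linear recursion stepping by 1: 9 calls from i=8 down to ≤0.

Answer: 9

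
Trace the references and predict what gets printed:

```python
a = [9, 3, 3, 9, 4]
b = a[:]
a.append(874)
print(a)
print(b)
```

Key concept: slice [:] creates copy.
Step by step:
`a = [9, 3, 3, 9, 4]` → a = [9, 3, 3, 9, 4]
`b = a[:]` → b = [9, 3, 3, 9, 4]
`a.append(874)` → a = [9, 3, 3, 9, 4, 874]
`print(a)` → prints [9, 3, 3, 9, 4, 874]
`print(b)` → prints [9, 3, 3, 9, 4]

Answer:
[9, 3, 3, 9, 4, 874]
[9, 3, 3, 9, 4]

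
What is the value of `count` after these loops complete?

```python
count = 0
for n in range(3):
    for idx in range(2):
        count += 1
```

3 * 2 = 6
`count` takes the values: 0 → 1 → 2 → 3 → 4 → 5 → 6

Answer: 6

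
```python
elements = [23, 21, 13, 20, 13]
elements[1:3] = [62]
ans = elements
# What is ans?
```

Trace:
`elements = [23, 21, 13, 20, 13]` → elements = [23, 21, 13, 20, 13]
`elements[1:3] = [62]` → elements = [23, 62, 20, 13]
`ans = elements` → ans = [23, 62, 20, 13]
So ans = [23, 62, 20, 13]

Answer: [23, 62, 20, 13]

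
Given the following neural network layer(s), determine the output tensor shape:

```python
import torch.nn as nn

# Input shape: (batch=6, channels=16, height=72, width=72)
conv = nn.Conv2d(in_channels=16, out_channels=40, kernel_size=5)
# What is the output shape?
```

Input: (6, 16, 72, 72) -> Output: (6, 40, 68, 68)

Answer: (6, 40, 68, 68)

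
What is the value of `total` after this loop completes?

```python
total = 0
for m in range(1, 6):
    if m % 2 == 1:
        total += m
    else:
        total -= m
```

Add odd, subtract even
`total` takes the values: 0 → 1 → -1 → 2 → -2 → 3

Answer: 3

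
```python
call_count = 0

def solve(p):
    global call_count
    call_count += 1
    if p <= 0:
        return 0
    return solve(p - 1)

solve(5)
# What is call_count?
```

Linear recursion stepping by 1: 6 calls from p=5 down to ≤0.

Answer: 6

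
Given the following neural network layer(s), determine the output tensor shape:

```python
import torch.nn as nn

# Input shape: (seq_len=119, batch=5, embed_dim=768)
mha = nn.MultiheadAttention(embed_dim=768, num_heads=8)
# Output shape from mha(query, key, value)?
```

Input: (119, 5, 768) -> Output: (119, 5, 768)

Answer: (119, 5, 768)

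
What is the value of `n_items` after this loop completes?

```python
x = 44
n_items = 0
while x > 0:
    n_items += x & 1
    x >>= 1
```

Count set bits in 44 (binary: 0b101100)
`n_items` takes the values: 0 → 1 → 2 → 3

Answer: 3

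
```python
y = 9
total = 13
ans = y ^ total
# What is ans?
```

Trace:
`y = 9` → y = 9
`total = 13` → total = 13
`ans = y ^ total` → ans = 4
So ans = 4

Answer: 4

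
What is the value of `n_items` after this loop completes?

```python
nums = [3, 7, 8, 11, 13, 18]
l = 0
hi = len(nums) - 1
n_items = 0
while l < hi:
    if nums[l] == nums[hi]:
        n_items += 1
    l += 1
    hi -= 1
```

Count matching pairs from ends
`n_items` takes the values: 0

Answer: 0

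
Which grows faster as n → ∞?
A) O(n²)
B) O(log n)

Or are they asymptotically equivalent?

O(n²) vs O(log n): Higher order terms dominate.

Answer: A) O(n²) grows faster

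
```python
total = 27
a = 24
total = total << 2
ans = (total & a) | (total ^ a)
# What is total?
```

Trace:
`total = 27` → total = 27
`a = 24` → a = 24
`total = total << 2` → total = 108
`ans = (total & a) | (total ^ a)` → ans = 124
So total = 108

Answer: 108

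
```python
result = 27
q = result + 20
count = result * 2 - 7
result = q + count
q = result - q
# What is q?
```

Trace:
`result = 27` → result = 27
`q = result + 20` → q = 47
`count = result * 2 - 7` → count = 47
`result = q + count` → result = 94
`q = result - q` → q = 47
So q = 47

Answer: 47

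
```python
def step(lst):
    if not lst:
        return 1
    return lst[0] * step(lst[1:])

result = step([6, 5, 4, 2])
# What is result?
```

Product over [6, 5, 4, 2] = 6 * 5 * 4 * 2 = 240

Answer: 240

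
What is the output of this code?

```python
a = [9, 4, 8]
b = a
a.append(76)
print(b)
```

Key concept: basic list aliasing.
Step by step:
`a = [9, 4, 8]` → a = [9, 4, 8]
`b = a` → b = [9, 4, 8] (same object as a)
`a.append(76)` → a = [9, 4, 8, 76] (same object as b); b = [9, 4, 8, 76] (same object as a)
`print(b)` → prints [9, 4, 8, 76]

Answer: [9, 4, 8, 76]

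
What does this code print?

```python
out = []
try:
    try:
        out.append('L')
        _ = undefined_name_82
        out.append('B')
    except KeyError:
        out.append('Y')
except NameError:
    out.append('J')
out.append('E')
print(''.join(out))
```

Execution trace: 'L' (try body) → 'J' (outer except NameError) → 'E' (after the try/except). Output: LJE

Answer: LJE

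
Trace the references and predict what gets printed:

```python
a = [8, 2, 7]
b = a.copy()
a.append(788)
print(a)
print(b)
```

Key concept: list.copy() creates independent copy.
Step by step:
`a = [8, 2, 7]` → a = [8, 2, 7]
`b = a.copy()` → b = [8, 2, 7]
`a.append(788)` → a = [8, 2, 7, 788]
`print(a)` → prints [8, 2, 7, 788]
`print(b)` → prints [8, 2, 7]

Answer:
[8, 2, 7, 788]
[8, 2, 7]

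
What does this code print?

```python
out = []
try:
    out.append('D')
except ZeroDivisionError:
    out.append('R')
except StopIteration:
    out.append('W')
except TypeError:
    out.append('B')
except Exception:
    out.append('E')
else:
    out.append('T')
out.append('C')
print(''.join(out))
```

Execution trace: 'D' (try body, no exception) → 'T' (else) → 'C' (after the try/except). Output: DTC

Answer: DTC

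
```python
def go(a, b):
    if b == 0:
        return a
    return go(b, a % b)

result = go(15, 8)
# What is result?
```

go(15, 8) -> go(8, 7) -> go(7, 1) -> go(1, 0) -> 1

Answer: 1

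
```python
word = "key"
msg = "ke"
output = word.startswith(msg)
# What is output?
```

Trace:
`word = "key"` → word = 'key'
`msg = "ke"` → msg = 'ke'
`output = word.startswith(msg)` → output = True
So output = True

Answer: True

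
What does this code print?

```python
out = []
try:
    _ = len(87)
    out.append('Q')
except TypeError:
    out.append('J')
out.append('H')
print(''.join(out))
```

Execution trace: 'J' (except TypeError) → 'H' (after the try/except). Output: JH

Answer: JH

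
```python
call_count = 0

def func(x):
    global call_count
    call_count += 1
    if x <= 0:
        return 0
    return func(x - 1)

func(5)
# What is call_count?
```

Linear recursion stepping by 1: 6 calls from x=5 down to ≤0.

Answer: 6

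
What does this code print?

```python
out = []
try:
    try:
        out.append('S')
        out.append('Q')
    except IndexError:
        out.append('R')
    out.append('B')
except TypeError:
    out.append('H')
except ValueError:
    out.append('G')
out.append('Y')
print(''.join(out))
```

Execution trace: 'S' (inner try body) → 'Q' (inner try body, no exception) → 'B' (try body, no exception) → 'Y' (after the try/except). Output: SQBY

Answer: SQBY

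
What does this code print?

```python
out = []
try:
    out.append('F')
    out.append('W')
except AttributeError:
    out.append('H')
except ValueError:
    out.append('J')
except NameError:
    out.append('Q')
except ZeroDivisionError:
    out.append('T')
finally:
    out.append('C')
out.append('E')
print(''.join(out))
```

Execution trace: 'F' (try body) → 'W' (try body, no exception) → 'C' (finally) → 'E' (after the try/except). Output: FWCE

Answer: FWCE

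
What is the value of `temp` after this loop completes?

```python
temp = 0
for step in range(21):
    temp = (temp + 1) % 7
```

Increment mod 7, 21 times = 0
`temp` takes the values: 0 → 1 → 2 → 3 → 4 → 5 → 6 → 0 → 1 → 2 → 3 → 4 → 5 → 6 → 0 → 1 → 2 → 3 → 4 → 5 → 6 → 0

Answer: 0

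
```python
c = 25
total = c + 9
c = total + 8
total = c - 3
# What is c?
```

Trace:
`c = 25` → c = 25
`total = c + 9` → total = 34
`c = total + 8` → c = 42
`total = c - 3` → total = 39
So c = 42

Answer: 42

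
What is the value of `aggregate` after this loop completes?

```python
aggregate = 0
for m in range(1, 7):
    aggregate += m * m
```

Sum of squares 1² to 6² = 91
`aggregate` takes the values: 0 → 1 → 5 → 14 → 30 → 55 → 91

Answer: 91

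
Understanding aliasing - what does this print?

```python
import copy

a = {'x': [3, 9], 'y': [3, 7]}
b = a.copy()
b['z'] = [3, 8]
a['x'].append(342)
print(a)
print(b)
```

Key concept: shallow copy of dict with mutable values.
Step by step:
`a = {'x': [3, 9], 'y': [3, 7]}` → a = {'x': [3, 9], 'y': [3, 7]}
`b = a.copy()` → b = {'x': [3, 9], 'y': [3, 7]}
`b['z'] = [3, 8]` → b = {'x': [3, 9], 'y': [3, 7], 'z': [3, 8]}
`a['x'].append(342)` → a = {'x': [3, 9, 342], 'y': [3, 7]}; b = {'x': [3, 9, 342], 'y': [3, 7], 'z': [3, 8]}
`print(a)` → prints {'x': [3, 9, 342], 'y': [3, 7]}
`print(b)` → prints {'x': [3, 9, 342], 'y': [3, 7], 'z': [3, 8]}

Answer:
{'x': [3, 9, 342], 'y': [3, 7]}
{'x': [3, 9, 342], 'y': [3, 7], 'z': [3, 8]}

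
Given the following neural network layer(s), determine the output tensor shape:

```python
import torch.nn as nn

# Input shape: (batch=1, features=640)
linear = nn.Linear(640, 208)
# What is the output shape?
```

Input: (1, 640) -> Output: (1, 208)

Answer: (1, 208)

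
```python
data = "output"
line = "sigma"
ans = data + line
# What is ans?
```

Trace:
`data = "output"` → data = 'output'
`line = "sigma"` → line = 'sigma'
`ans = data + line` → ans = 'outputsigma'
So ans = 'outputsigma'

Answer: 'outputsigma'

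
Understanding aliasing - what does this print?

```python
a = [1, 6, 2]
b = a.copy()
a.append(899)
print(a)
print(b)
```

Key concept: list.copy() creates independent copy.
Step by step:
`a = [1, 6, 2]` → a = [1, 6, 2]
`b = a.copy()` → b = [1, 6, 2]
`a.append(899)` → a = [1, 6, 2, 899]
`print(a)` → prints [1, 6, 2, 899]
`print(b)` → prints [1, 6, 2]

Answer:
[1, 6, 2, 899]
[1, 6, 2]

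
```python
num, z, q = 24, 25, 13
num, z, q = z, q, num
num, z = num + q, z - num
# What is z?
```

Trace:
`num, z, q = 24, 25, 13` → num = 24; z = 25; q = 13
`num, z, q = z, q, num` → num = 25; z = 13; q = 24
`num, z = num + q, z - num` → num = 49; z = -12
So z = -12

Answer: -12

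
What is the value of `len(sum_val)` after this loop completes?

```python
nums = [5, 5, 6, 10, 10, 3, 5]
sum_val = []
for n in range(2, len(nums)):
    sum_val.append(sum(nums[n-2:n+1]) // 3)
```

Number of 3-element averages
`sum_val` takes the values: [] → [5] → [5, 7] → [5, 7, 8] → [5, 7, 8, 7] → [5, 7, 8, 7, 6]
So `len(sum_val)` = 5

Answer: 5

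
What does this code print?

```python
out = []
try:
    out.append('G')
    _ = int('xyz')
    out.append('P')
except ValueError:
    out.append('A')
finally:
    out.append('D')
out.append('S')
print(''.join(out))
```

Execution trace: 'G' (try body) → 'A' (except ValueError) → 'D' (finally) → 'S' (after the try/except). Output: GADS

Answer: GADS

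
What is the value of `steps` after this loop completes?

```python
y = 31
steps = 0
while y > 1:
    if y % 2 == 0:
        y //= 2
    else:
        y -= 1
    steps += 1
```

Steps to reduce 31 to 1
`steps` takes the values: 0 → 1 → 2 → 3 → 4 → 5 → 6 → 7 → 8

Answer: 8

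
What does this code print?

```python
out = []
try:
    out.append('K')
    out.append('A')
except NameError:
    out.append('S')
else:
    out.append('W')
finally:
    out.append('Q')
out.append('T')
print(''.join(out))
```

Execution trace: 'K' (try body) → 'A' (try body, no exception) → 'W' (else) → 'Q' (finally) → 'T' (after the try/except). Output: KAWQT

Answer: KAWQT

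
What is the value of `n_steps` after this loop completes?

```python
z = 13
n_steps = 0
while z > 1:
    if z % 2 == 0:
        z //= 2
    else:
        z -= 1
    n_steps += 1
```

Steps to reduce 13 to 1
`n_steps` takes the values: 0 → 1 → 2 → 3 → 4 → 5

Answer: 5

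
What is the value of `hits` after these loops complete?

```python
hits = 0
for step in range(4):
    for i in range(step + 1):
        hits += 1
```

Triangle: 1 + 2 + ... + 4
`hits` takes the values: 0 → 1 → 2 → 3 → 4 → 5 → 6 → 7 → 8 → 9 → 10

Answer: 10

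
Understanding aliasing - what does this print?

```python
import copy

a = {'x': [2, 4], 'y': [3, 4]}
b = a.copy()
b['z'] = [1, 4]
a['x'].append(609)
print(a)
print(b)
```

Key concept: shallow copy of dict with mutable values.
Step by step:
`a = {'x': [2, 4], 'y': [3, 4]}` → a = {'x': [2, 4], 'y': [3, 4]}
`b = a.copy()` → b = {'x': [2, 4], 'y': [3, 4]}
`b['z'] = [1, 4]` → b = {'x': [2, 4], 'y': [3, 4], 'z': [1, 4]}
`a['x'].append(609)` → a = {'x': [2, 4, 609], 'y': [3, 4]}; b = {'x': [2, 4, 609], 'y': [3, 4], 'z': [1, 4]}
`print(a)` → prints {'x': [2, 4, 609], 'y': [3, 4]}
`print(b)` → prints {'x': [2, 4, 609], 'y': [3, 4], 'z': [1, 4]}

Answer:
{'x': [2, 4, 609], 'y': [3, 4]}
{'x': [2, 4, 609], 'y': [3, 4], 'z': [1, 4]}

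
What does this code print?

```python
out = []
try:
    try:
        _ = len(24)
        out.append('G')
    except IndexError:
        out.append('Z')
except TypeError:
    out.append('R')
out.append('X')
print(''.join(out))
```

Execution trace: 'R' (outer except TypeError) → 'X' (after the try/except). Output: RX

Answer: RX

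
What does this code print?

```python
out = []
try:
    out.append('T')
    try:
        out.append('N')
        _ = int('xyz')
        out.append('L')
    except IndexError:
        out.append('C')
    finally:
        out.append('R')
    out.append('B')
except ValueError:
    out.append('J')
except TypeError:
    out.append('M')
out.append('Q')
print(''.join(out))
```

Execution trace: 'T' (try body) → 'N' (inner try body) → 'R' (inner finally) → 'J' (except ValueError) → 'Q' (after the try/except). Output: TNRJQ

Answer: TNRJQ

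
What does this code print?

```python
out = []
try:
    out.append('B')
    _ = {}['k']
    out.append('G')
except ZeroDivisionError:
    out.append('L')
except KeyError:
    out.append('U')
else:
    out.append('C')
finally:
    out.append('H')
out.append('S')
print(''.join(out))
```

Execution trace: 'B' (try body) → 'U' (except KeyError) → 'H' (finally) → 'S' (after the try/except). Output: BUHS

Answer: BUHS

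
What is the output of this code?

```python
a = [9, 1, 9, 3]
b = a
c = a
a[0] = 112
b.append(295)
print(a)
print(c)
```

Key concept: multiple aliases.
Step by step:
`a = [9, 1, 9, 3]` → a = [9, 1, 9, 3]
`b = a` → b = [9, 1, 9, 3] (same object as a)
`c = a` → c = [9, 1, 9, 3] (same object as a, b)
`a[0] = 112` → a = [112, 1, 9, 3] (same object as b, c); b = [112, 1, 9, 3] (same object as a, c); c = [112, 1, 9, 3] (same object as a, b)
`b.append(295)` → a = [112, 1, 9, 3, 295] (same object as b, c); b = [112, 1, 9, 3, 295] (same object as a, c); c = [112, 1, 9, 3, 295] (same object as a, b)
`print(a)` → prints [112, 1, 9, 3, 295]
`print(c)` → prints [112, 1, 9, 3, 295]

Answer:
[112, 1, 9, 3, 295]
[112, 1, 9, 3, 295]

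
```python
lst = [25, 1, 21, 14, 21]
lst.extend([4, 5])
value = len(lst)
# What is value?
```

Trace:
`lst = [25, 1, 21, 14, 21]` → lst = [25, 1, 21, 14, 21]
`lst.extend([4, 5])` → lst = [25, 1, 21, 14, 21, 4, 5]
`value = len(lst)` → value = 7
So value = 7

Answer: 7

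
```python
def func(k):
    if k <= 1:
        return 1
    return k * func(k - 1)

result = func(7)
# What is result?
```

func(7) = 7 * 6 * 5 * 4 * 3 * 2 * 1 = 5040

Answer: 5040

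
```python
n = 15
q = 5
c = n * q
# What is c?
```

Trace:
`n = 15` → n = 15
`q = 5` → q = 5
`c = n * q` → c = 75
So c = 75

Answer: 75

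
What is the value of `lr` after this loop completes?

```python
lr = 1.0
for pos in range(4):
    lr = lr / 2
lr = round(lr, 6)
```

Halving LR 4 times: 1 / 2^4
`lr` takes the values: 1.0 → 0.5 → 0.25 → 0.125 → 0.0625

Answer: 0.0625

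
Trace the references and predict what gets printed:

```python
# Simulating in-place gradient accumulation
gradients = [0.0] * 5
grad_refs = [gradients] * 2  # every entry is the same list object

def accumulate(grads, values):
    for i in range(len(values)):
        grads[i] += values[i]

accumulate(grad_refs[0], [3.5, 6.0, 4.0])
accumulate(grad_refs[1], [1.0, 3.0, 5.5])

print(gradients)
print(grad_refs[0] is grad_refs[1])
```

Key concept: gradient accumulation aliasing.
Step by step:
`gradients = [0.0] * 5` → gradients = [0.0, 0.0, 0.0, 0.0, 0.0]
`grad_refs = [gradients] * 2` → grad_refs = [[0.0, 0.0, 0.0, 0.0, 0.0], [0.0, 0.0, 0.0, 0.0, 0.0]]
`accumulate(grad_refs[0], [3.5, 6.0, 4.0])` → gradients = [3.5, 6.0, 4.0, 0.0, 0.0]; grad_refs = [[3.5, 6.0, 4.0, 0.0, 0.0], [3.5, 6.0, 4.0, 0.0, 0.0]]
`accumulate(grad_refs[1], [1.0, 3.0, 5.5])` → gradients = [4.5, 9.0, 9.5, 0.0, 0.0]; grad_refs = [[4.5, 9.0, 9.5, 0.0, 0.0], [4.5, 9.0, 9.5, 0.0, 0.0]]
`print(gradients)` → prints [4.5, 9.0, 9.5, 0.0, 0.0]
`print(grad_refs[0] is grad_refs[1])` → prints True

Answer:
[4.5, 9.0, 9.5, 0.0, 0.0]
True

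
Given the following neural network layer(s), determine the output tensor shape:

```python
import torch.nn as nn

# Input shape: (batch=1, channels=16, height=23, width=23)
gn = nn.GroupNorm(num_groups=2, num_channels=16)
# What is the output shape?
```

Input: (1, 16, 23, 23) -> Output: (1, 16, 23, 23)

Answer: (1, 16, 23, 23)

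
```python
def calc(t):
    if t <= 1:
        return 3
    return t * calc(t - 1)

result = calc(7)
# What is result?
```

calc(7) = 7 * 6 * 5 * 4 * 3 * 2 * 3 = 15120

Answer: 15120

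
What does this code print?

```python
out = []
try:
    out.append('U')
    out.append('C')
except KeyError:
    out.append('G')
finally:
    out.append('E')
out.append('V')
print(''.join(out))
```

Execution trace: 'U' (try body) → 'C' (try body, no exception) → 'E' (finally) → 'V' (after the try/except). Output: UCEV

Answer: UCEV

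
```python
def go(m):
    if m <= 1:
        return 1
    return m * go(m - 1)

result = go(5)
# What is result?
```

go(5) = 5 * 4 * 3 * 2 * 1 = 120

Answer: 120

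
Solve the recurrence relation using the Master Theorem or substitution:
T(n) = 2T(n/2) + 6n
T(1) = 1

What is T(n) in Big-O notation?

By Master Theorem: a=2, b=2, f(n)=6n. Since log_2(2) = 1 and f(n) = Θ(n^1), Case 2 applies. T(n) = O(n log n).

Answer: O(n log n)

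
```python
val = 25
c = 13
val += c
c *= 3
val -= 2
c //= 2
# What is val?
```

Trace:
`val = 25` → val = 25
`c = 13` → c = 13
`val += c` → val = 38
`c *= 3` → c = 39
`val -= 2` → val = 36
`c //= 2` → c = 19
So val = 36

Answer: 36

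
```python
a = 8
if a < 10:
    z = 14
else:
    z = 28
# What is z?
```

Trace:
`a = 8` → a = 8
`if a < 10: ...` → a < 10 is True → z = 14
So z = 14

Answer: 14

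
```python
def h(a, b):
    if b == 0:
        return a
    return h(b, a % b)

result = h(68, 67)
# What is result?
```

h(68, 67) -> h(67, 1) -> h(1, 0) -> 1

Answer: 1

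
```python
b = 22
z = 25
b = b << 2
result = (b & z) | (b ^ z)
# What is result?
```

Trace:
`b = 22` → b = 22
`z = 25` → z = 25
`b = b << 2` → b = 88
`result = (b & z) | (b ^ z)` → result = 89
So result = 89

Answer: 89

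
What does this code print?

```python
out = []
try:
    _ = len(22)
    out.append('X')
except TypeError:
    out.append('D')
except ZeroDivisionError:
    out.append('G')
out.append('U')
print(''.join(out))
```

Execution trace: 'D' (except TypeError) → 'U' (after the try/except). Output: DU

Answer: DU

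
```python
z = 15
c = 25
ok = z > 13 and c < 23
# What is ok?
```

Trace:
`z = 15` → z = 15
`c = 25` → c = 25
`ok = z > 13 and c < 23` → ok = False
So ok = False

Answer: False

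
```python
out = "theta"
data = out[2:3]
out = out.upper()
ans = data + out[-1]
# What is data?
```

Trace:
`out = "theta"` → out = 'theta'
`data = out[2:3]` → data = 'e'
`out = out.upper()` → out = 'THETA'
`ans = data + out[-1]` → ans = 'eA'
So data = 'e'

Answer: 'e'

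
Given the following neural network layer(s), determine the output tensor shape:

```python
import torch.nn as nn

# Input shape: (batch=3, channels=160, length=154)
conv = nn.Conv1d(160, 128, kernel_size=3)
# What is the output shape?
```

Input: (3, 160, 154) -> Output: (3, 128, 152)

Answer: (3, 128, 152)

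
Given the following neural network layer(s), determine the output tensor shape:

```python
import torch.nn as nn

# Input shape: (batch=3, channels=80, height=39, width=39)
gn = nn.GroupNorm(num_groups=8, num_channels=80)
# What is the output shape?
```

Input: (3, 80, 39, 39) -> Output: (3, 80, 39, 39)

Answer: (3, 80, 39, 39)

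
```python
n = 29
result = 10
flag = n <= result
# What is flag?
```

Trace:
`n = 29` → n = 29
`result = 10` → result = 10
`flag = n <= result` → flag = False
So flag = False

Answer: False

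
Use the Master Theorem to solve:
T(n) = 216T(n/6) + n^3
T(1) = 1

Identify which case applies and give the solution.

a=216, b=6, f(n)=n^3. log_6(216) = 3. Since c=3 = 3, Case 2 applies: T(n) = Θ(n^log_b(a) · log n) = O(n^3 log n).

Answer: O(n^3 log n) - Case 2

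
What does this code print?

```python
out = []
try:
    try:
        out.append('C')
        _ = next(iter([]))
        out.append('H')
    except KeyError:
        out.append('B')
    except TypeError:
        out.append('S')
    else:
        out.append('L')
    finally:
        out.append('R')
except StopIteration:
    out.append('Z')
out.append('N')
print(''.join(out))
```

Execution trace: 'C' (inner try body) → 'R' (inner finally) → 'Z' (outer except StopIteration) → 'N' (after the try/except). Output: CRZN

Answer: CRZN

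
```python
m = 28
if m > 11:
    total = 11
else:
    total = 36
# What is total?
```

Trace:
`m = 28` → m = 28
`if m > 11: ...` → m > 11 is True → total = 11
So total = 11

Answer: 11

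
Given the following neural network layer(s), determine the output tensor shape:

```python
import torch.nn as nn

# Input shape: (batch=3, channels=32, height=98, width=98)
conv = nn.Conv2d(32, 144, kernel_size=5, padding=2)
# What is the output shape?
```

Input: (3, 32, 98, 98) -> Output: (3, 144, 98, 98)

Answer: (3, 144, 98, 98)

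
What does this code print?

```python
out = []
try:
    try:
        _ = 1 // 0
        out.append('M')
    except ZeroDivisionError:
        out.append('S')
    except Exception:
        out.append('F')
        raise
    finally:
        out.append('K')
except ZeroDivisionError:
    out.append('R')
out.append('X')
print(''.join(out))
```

Execution trace: 'S' (inner except ZeroDivisionError) → 'K' (inner finally) → 'X' (after the try/except). Output: SKX

Answer: SKX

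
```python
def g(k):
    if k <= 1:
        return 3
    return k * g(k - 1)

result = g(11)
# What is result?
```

g(11) = 11 * 10 * 9 * 8 * 7 * 6 * 5 * 4 * 3 * 2 * 3 = 119750400

Answer: 119750400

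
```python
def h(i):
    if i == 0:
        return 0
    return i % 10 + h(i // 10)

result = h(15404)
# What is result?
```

Sum of digits of 15404: 4 + 0 + 4 + 5 + 1 = 14

Answer: 14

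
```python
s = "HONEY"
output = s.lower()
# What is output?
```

Trace:
`s = "HONEY"` → s = 'HONEY'
`output = s.lower()` → output = 'honey'
So output = 'honey'

Answer: 'honey'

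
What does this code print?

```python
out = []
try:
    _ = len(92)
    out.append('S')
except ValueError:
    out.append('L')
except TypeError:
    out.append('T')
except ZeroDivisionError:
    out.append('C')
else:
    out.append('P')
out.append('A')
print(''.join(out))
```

Execution trace: 'T' (except TypeError) → 'A' (after the try/except). Output: TA

Answer: TA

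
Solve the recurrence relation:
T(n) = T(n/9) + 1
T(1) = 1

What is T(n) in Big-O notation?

Each step divides n by 9 and adds 1. After log_9(n) steps we reach T(1)=1. So T(n) = 1·log_9(n) + 1 = O(log n).

Answer: O(log n)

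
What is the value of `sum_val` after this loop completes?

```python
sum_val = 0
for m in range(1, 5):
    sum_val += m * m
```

Sum of squares 1² to 4² = 30
`sum_val` takes the values: 0 → 1 → 5 → 14 → 30

Answer: 30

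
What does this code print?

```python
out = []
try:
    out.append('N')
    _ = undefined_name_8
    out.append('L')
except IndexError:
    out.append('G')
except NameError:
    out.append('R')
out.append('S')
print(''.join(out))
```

Execution trace: 'N' (try body) → 'R' (except NameError) → 'S' (after the try/except). Output: NRS

Answer: NRS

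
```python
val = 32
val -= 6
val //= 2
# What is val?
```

Trace:
`val = 32` → val = 32
`val -= 6` → val = 26
`val //= 2` → val = 13
So val = 13

Answer: 13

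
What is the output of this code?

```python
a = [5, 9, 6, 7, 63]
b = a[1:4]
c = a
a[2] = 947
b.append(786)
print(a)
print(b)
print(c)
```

Key concept: slice vs alias.
Step by step:
`a = [5, 9, 6, 7, 63]` → a = [5, 9, 6, 7, 63]
`b = a[1:4]` → b = [9, 6, 7]
`c = a` → c = [5, 9, 6, 7, 63] (same object as a)
`a[2] = 947` → a = [5, 9, 947, 7, 63] (same object as c); c = [5, 9, 947, 7, 63] (same object as a)
`b.append(786)` → b = [9, 6, 7, 786]
`print(a)` → prints [5, 9, 947, 7, 63]
`print(b)` → prints [9, 6, 7, 786]
`print(c)` → prints [5, 9, 947, 7, 63]

Answer:
[5, 9, 947, 7, 63]
[9, 6, 7, 786]
[5, 9, 947, 7, 63]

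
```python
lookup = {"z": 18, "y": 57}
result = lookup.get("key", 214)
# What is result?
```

Trace:
`lookup = {"z": 18, "y": 57}` → lookup = {'z': 18, 'y': 57}
`result = lookup.get("key", 214)` → result = 214
So result = 214

Answer: 214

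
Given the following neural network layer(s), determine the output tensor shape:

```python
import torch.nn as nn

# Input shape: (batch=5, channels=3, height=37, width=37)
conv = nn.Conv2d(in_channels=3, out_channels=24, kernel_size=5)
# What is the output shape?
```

Input: (5, 3, 37, 37) -> Output: (5, 24, 33, 33)

Answer: (5, 24, 33, 33)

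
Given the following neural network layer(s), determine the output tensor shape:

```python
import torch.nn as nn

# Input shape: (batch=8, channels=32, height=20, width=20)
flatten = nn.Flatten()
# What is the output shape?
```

Input: (8, 32, 20, 20) -> Output: (8, 12800)

Answer: (8, 12800)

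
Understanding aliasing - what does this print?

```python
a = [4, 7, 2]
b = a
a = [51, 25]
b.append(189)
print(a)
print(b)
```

Key concept: rebinding vs mutation: a is rebound to a new list, b still points at the original.
Step by step:
`a = [4, 7, 2]` → a = [4, 7, 2]
`b = a` → b = [4, 7, 2] (same object as a)
`a = [51, 25]` → a = [51, 25]
`b.append(189)` → b = [4, 7, 2, 189]
`print(a)` → prints [51, 25]
`print(b)` → prints [4, 7, 2, 189]

Answer:
[51, 25]
[4, 7, 2, 189]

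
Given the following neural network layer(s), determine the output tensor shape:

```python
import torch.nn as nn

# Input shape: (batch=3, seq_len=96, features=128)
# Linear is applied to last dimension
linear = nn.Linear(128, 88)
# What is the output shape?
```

Input: (3, 96, 128) -> Output: (3, 96, 88)

Answer: (3, 96, 88)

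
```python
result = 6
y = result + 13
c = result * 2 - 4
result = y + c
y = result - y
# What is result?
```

Trace:
`result = 6` → result = 6
`y = result + 13` → y = 19
`c = result * 2 - 4` → c = 8
`result = y + c` → result = 27
`y = result - y` → y = 8
So result = 27

Answer: 27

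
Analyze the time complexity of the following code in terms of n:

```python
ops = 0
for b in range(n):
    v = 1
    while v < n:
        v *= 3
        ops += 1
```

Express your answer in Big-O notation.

Each loop level contributes: n × log n. Multiplying the contributions gives O(n log n).

Answer: O(n log n)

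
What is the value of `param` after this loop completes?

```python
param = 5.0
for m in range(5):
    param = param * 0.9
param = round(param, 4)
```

Exponential decay: 5.0 * 0.9^5
`param` takes the values: 5.0 → 4.5 → 4.05 → 3.645 → 3.2805 → 2.95245 → 2.9525

Answer: 2.9525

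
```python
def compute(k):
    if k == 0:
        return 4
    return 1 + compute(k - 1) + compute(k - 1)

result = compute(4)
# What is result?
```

compute(k) = 1 + 2·compute(k-1), compute(0)=4. Closed form: (4+1)·2^4 - 1 = 79.

Answer: 79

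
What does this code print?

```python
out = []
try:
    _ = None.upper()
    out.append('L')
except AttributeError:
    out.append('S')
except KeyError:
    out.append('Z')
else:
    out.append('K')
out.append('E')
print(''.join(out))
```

Execution trace: 'S' (except AttributeError) → 'E' (after the try/except). Output: SE

Answer: SE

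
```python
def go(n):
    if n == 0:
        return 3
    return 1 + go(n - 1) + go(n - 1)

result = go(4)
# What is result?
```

go(n) = 1 + 2·go(n-1), go(0)=3. Closed form: (3+1)·2^4 - 1 = 63.

Answer: 63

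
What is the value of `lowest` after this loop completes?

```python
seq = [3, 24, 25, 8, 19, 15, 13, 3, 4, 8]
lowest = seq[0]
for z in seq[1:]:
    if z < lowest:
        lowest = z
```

Minimum of [3, 24, 25, 8, 19, 15, 13, 3, 4, 8]
`lowest` takes the values: 3

Answer: 3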